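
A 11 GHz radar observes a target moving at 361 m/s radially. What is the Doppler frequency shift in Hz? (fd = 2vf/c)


fd = 2 * 361 * 11000000000.0 / 3e8 = 26473.3 Hz

26473.3 Hz


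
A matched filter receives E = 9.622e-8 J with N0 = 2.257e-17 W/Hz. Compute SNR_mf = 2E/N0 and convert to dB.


SNR_lin = 2 * 9.622e-8 / 2.257e-17 = 8.526e9
SNR_dB = 10*log10(8.526e9) = 99.3 dB

99.3 dB


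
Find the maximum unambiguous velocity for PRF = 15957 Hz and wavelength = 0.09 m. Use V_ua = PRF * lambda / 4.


V_ua = 15957 * 0.09 / 4 = 359.0 m/s

359.0 m/s


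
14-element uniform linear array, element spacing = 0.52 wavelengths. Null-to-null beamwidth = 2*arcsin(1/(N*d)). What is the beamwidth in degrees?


1/(N*d) = 1/(14*0.52) = 0.137363
BW = 2*arcsin(0.137363) = 15.8 degrees

15.8 degrees


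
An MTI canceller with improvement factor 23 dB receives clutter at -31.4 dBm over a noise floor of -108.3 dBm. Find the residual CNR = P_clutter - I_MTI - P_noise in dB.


CNR = -31.4 - 23 - (-108.3) = 53.9 dB

53.9 dB


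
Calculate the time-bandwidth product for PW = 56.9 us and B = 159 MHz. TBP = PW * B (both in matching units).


TBP = 56.9 * 159 = 9047.1

9047.1


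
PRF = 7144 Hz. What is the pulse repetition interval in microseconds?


PRI = 1/7144 = 0.0001399776 s = 140.0 us

140.0 us


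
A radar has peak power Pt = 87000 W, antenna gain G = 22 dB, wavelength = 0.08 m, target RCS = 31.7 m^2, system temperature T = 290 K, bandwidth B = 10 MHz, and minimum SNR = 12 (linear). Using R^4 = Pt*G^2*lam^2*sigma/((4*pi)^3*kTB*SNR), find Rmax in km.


G_lin = 10^(22/10) = 158.489319
R^4 = 87000 * 158.489319^2 * 0.08^2 * 31.7 / ((4*pi)^3 * 1.38e-23 * 290 * 10000000.0 * 12)
R^4 = 4.65233e17 m^4
R_max = (4.65233e17)^(1/4) = 26116.7 m = 26.1 km

26.1 km


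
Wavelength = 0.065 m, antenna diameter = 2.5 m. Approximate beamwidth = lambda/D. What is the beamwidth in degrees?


BW_rad = 0.065 / 2.5 = 0.026
BW_deg = 1.49 degrees

1.49 degrees


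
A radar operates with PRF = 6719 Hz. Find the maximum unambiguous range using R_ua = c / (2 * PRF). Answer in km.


R_ua = 3e8 / (2 * 6719) = 22324.8 m = 22.3 km

22.3 km


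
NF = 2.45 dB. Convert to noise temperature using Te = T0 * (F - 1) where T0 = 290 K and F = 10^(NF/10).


NF_lin = 10^(2.45/10) = 1.757924
Te = 290 * (1.757924 - 1) = 219.8 K

219.8 K


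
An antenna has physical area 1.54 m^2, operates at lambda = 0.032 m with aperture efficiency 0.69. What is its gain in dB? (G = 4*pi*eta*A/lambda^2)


G_linear = 4*pi*0.69*1.54/0.032^2 = 13040.06
G_dB = 10*log10(13040.06) = 41.2 dB

41.2 dB


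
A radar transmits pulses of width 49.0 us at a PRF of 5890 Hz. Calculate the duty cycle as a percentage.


DC = 49.0e-6 * 5890 * 100 = 28.86%

28.86%


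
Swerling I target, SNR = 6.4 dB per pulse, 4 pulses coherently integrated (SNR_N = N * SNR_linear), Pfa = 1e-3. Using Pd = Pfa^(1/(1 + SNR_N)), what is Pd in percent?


SNR_lin = 10^(6.4/10) = 4.36516
SNR_N = 4 * 4.36516 = 17.46064
1/(1 + SNR_N) = 1/18.46064 = 0.0541693
Pd = (1e-3)^0.0541693 = 0.68785
Pd = 68.8%

68.8%


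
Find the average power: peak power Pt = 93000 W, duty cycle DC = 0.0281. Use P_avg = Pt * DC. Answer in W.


P_avg = 93000 * 0.0281 = 2613.3 W

2613.3 W


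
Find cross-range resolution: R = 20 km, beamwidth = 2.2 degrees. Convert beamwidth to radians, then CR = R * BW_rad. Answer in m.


BW_rad = 0.038397244
CR = 20000 * 0.038397244 = 767.9 m

767.9 m


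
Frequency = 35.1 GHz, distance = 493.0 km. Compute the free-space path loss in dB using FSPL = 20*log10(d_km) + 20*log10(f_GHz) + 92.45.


20*log10(493.0) = 53.86
20*log10(35.1) = 30.91
FSPL = 177.2 dB

177.2 dB


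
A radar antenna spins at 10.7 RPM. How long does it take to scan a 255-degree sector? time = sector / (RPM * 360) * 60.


t = 255 / (10.7 * 360) * 60 = 3.97 s

3.97 s


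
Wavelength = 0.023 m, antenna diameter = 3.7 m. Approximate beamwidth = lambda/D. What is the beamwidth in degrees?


BW_rad = 0.023 / 3.7 = 0.006216
BW_deg = 0.36 degrees

0.36 degrees


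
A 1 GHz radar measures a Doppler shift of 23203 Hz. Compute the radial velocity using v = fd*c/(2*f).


v = 23203 * 3e8 / (2 * 1000000000.0) = 3480.5 m/s

3480.5 m/s


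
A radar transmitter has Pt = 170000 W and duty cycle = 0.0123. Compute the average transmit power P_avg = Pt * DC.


P_avg = 170000 * 0.0123 = 2091.0 W

2091.0 W


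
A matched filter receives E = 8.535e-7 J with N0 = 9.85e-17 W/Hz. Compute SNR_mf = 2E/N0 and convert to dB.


SNR_lin = 2 * 8.535e-7 / 9.85e-17 = 1.733e10
SNR_dB = 10*log10(1.733e10) = 102.4 dB

102.4 dB


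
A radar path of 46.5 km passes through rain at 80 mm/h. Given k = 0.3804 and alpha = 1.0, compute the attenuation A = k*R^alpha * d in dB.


gamma = 0.3804 * 80^1.0 = 30.432 dB/km
A = 30.432 * 46.5 = 1415.09 dB

1415.09 dB


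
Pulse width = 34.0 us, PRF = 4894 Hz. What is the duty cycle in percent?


DC = 34.0e-6 * 4894 * 100 = 16.64%

16.64%


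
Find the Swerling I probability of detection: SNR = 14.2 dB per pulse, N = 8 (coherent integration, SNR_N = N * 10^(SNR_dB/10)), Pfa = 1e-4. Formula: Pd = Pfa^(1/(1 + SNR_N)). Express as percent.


SNR_lin = 10^(14.2/10) = 26.30268
SNR_N = 8 * 26.30268 = 210.42144
1/(1 + SNR_N) = 1/211.42144 = 0.0047299
Pd = (1e-4)^0.0047299 = 0.95737
Pd = 95.7%

95.7%


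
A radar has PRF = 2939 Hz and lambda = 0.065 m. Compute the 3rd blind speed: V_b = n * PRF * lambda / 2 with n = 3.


V_blind = 3 * 2939 * 0.065 / 2 = 286.6 m/s

286.6 m/s


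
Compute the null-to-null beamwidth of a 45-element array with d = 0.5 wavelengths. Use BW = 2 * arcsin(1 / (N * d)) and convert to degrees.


1/(N*d) = 1/(45*0.5) = 0.044444
BW = 2*arcsin(0.044444) = 5.1 degrees

5.1 degrees


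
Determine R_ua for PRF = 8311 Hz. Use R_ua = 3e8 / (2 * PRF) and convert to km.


R_ua = 3e8 / (2 * 8311) = 18048.4 m = 18.0 km

18.0 km


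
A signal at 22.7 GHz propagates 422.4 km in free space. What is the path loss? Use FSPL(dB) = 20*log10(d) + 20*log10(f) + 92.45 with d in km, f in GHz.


20*log10(422.4) = 52.51
20*log10(22.7) = 27.12
FSPL = 172.1 dB

172.1 dB


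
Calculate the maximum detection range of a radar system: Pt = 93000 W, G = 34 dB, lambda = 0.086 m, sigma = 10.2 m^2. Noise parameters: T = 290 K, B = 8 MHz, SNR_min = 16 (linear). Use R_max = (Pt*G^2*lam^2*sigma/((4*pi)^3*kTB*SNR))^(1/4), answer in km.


G_lin = 10^(34/10) = 2511.886432
R^4 = 93000 * 2511.886432^2 * 0.086^2 * 10.2 / ((4*pi)^3 * 1.38e-23 * 290 * 8000000.0 * 16)
R^4 = 4.35475e19 m^4
R_max = (4.35475e19)^(1/4) = 81234.6 m = 81.2 km

81.2 km


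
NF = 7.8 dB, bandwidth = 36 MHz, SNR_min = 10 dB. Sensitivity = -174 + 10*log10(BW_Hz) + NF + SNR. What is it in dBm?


10*log10(36000000.0) = 75.56
S = -174 + 75.56 + 7.8 + 10 = -80.6 dBm

-80.6 dBm


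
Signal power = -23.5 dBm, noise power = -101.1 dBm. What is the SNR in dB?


SNR = -23.5 - (-101.1) = 77.6 dB

77.6 dB


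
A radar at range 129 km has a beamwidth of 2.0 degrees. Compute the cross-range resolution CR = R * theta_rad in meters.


BW_rad = 0.034906585
CR = 129000 * 0.034906585 = 4502.9 m

4502.9 m


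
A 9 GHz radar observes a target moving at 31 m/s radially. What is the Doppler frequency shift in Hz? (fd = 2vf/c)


fd = 2 * 31 * 9000000000.0 / 3e8 = 1860.0 Hz

1860.0 Hz


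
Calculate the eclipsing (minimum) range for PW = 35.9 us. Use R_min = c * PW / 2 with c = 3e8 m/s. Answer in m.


R_min = 3e8 * 35.9e-6 / 2 = 5385.0 m

5385.0 m


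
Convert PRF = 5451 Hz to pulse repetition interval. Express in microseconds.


PRI = 1/5451 = 0.0001834526 s = 183.5 us

183.5 us


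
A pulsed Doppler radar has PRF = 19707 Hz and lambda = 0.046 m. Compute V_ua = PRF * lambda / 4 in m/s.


V_ua = 19707 * 0.046 / 4 = 226.6 m/s

226.6 m/s


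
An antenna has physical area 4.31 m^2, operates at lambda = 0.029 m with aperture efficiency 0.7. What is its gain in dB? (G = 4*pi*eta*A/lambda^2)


G_linear = 4*pi*0.7*4.31/0.029^2 = 45080.55
G_dB = 10*log10(45080.55) = 46.5 dB

46.5 dB


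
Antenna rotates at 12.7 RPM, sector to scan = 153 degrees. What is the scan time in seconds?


t = 153 / (12.7 * 360) * 60 = 2.01 s

2.01 s


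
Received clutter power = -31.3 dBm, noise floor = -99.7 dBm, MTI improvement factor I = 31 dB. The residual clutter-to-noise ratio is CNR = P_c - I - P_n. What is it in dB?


CNR = -31.3 - 31 - (-99.7) = 37.4 dB

37.4 dB


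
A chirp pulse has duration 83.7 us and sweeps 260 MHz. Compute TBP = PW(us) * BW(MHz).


TBP = 83.7 * 260 = 21762.0

21762.0


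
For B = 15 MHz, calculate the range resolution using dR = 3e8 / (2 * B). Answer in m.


dR = 3e8 / (2 * 15000000.0) = 10.0 m

10.0 m


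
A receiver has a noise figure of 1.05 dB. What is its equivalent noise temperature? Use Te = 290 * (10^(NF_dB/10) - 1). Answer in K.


NF_lin = 10^(1.05/10) = 1.273503
Te = 290 * (1.273503 - 1) = 79.3 K

79.3 K


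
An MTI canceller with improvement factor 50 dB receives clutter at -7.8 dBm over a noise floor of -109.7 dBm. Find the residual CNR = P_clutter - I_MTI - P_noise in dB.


CNR = -7.8 - 50 - (-109.7) = 51.9 dB

51.9 dB


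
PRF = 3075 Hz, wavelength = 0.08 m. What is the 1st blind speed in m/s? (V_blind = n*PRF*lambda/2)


V_blind = 1 * 3075 * 0.08 / 2 = 123.0 m/s

123.0 m/s


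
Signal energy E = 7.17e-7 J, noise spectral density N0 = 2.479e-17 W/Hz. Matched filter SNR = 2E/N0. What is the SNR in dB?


SNR_lin = 2 * 7.17e-7 / 2.479e-17 = 5.785e10
SNR_dB = 10*log10(5.785e10) = 107.6 dB

107.6 dB


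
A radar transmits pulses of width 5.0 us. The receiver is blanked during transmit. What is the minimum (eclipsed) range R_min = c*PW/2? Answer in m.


R_min = 3e8 * 5.0e-6 / 2 = 750.0 m

750.0 m


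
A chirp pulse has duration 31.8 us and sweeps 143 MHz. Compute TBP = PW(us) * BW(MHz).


TBP = 31.8 * 143 = 4547.4

4547.4


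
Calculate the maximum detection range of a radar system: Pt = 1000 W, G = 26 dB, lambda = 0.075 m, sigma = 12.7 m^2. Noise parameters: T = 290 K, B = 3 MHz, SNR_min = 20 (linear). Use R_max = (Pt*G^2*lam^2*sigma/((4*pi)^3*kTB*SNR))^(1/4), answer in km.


G_lin = 10^(26/10) = 398.107171
R^4 = 1000 * 398.107171^2 * 0.075^2 * 12.7 / ((4*pi)^3 * 1.38e-23 * 290 * 3000000.0 * 20)
R^4 = 2.37612e16 m^4
R_max = (2.37612e16)^(1/4) = 12415.6 m = 12.4 km

12.4 km


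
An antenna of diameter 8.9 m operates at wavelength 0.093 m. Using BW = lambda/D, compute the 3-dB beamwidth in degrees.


BW_rad = 0.093 / 8.9 = 0.010449
BW_deg = 0.6 degrees

0.6 degrees


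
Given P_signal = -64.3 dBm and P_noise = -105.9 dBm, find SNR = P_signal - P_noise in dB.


SNR = -64.3 - (-105.9) = 41.6 dB

41.6 dB


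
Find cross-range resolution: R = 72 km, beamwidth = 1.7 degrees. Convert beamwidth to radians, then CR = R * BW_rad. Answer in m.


BW_rad = 0.029670597
CR = 72000 * 0.029670597 = 2136.3 m

2136.3 m


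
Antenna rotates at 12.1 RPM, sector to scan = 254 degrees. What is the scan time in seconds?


t = 254 / (12.1 * 360) * 60 = 3.5 s

3.5 s


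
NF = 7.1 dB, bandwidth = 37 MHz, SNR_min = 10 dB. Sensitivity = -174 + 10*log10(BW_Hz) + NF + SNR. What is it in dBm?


10*log10(37000000.0) = 75.68
S = -174 + 75.68 + 7.1 + 10 = -81.2 dBm

-81.2 dBm


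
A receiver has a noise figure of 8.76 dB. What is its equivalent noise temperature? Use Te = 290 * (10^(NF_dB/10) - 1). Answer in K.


NF_lin = 10^(8.76/10) = 7.516229
Te = 290 * (7.516229 - 1) = 1889.7 K

1889.7 K


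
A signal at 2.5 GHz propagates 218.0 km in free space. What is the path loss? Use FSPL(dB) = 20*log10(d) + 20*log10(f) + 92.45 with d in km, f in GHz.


20*log10(218.0) = 46.77
20*log10(2.5) = 7.96
FSPL = 147.2 dB

147.2 dB


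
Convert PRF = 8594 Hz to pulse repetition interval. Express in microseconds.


PRI = 1/8594 = 0.0001163603 s = 116.4 us

116.4 us


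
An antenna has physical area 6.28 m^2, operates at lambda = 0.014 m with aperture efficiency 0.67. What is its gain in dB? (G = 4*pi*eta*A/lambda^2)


G_linear = 4*pi*0.67*6.28/0.014^2 = 269766.64
G_dB = 10*log10(269766.64) = 54.3 dB

54.3 dB


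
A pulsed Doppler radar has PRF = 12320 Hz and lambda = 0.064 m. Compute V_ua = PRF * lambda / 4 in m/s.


V_ua = 12320 * 0.064 / 4 = 197.1 m/s

197.1 m/s


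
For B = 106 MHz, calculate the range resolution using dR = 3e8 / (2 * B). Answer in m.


dR = 3e8 / (2 * 106000000.0) = 1.42 m

1.42 m


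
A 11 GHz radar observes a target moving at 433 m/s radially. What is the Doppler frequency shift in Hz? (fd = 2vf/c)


fd = 2 * 433 * 11000000000.0 / 3e8 = 31753.3 Hz

31753.3 Hz


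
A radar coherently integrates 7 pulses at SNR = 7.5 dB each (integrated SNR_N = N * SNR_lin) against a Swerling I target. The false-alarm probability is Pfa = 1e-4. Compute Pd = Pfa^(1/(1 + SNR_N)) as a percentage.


SNR_lin = 10^(7.5/10) = 5.62341
SNR_N = 7 * 5.62341 = 39.36387
1/(1 + SNR_N) = 1/40.36387 = 0.0247746
Pd = (1e-4)^0.0247746 = 0.79598
Pd = 79.6%

79.6%


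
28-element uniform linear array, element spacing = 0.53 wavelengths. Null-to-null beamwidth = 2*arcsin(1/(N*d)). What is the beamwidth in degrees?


1/(N*d) = 1/(28*0.53) = 0.067385
BW = 2*arcsin(0.067385) = 7.7 degrees

7.7 degrees


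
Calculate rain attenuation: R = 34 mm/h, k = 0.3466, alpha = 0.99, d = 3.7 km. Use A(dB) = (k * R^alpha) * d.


gamma = 0.3466 * 34^0.99 = 11.376081 dB/km
A = 11.376081 * 3.7 = 42.09 dB

42.09 dB


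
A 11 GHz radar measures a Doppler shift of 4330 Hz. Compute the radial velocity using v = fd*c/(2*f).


v = 4330 * 3e8 / (2 * 11000000000.0) = 59.0 m/s

59.0 m/s


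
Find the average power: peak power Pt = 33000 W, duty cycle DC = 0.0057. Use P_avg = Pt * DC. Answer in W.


P_avg = 33000 * 0.0057 = 188.1 W

188.1 W


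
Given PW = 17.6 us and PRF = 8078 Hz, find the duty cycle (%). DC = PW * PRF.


DC = 17.6e-6 * 8078 * 100 = 14.22%

14.22%


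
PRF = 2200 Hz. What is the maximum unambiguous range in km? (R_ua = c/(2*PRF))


R_ua = 3e8 / (2 * 2200) = 68181.8 m = 68.2 km

68.2 km


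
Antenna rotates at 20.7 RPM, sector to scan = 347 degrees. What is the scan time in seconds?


t = 347 / (20.7 * 360) * 60 = 2.79 s

2.79 s


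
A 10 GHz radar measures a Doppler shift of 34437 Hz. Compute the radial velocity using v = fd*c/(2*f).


v = 34437 * 3e8 / (2 * 10000000000.0) = 516.6 m/s

516.6 m/s


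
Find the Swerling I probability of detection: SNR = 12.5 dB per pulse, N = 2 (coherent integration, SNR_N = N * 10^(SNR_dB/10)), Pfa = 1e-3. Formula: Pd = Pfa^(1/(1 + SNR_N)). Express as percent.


SNR_lin = 10^(12.5/10) = 17.78279
SNR_N = 2 * 17.78279 = 35.56558
1/(1 + SNR_N) = 1/36.56558 = 0.0273481
Pd = (1e-3)^0.0273481 = 0.82786
Pd = 82.8%

82.8%


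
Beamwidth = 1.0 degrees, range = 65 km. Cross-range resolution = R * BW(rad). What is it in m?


BW_rad = 0.017453293
CR = 65000 * 0.017453293 = 1134.5 m

1134.5 m


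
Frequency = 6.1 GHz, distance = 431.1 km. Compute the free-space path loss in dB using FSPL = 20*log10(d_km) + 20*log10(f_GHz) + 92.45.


20*log10(431.1) = 52.69
20*log10(6.1) = 15.71
FSPL = 160.8 dB

160.8 dB


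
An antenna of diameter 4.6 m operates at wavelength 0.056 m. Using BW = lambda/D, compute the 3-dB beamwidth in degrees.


BW_rad = 0.056 / 4.6 = 0.012174
BW_deg = 0.7 degrees

0.7 degrees


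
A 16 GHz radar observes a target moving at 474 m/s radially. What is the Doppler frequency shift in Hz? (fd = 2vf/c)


fd = 2 * 474 * 16000000000.0 / 3e8 = 50560.0 Hz

50560.0 Hz


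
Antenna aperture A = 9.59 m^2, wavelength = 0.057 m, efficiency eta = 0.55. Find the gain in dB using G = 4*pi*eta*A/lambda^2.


G_linear = 4*pi*0.55*9.59/0.057^2 = 20400.53
G_dB = 10*log10(20400.53) = 43.1 dB

43.1 dB


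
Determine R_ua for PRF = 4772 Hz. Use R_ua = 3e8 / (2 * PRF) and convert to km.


R_ua = 3e8 / (2 * 4772) = 31433.4 m = 31.4 km

31.4 km


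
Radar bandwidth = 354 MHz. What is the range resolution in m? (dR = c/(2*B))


dR = 3e8 / (2 * 354000000.0) = 0.42 m

0.42 m


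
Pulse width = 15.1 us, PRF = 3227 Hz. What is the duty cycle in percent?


DC = 15.1e-6 * 3227 * 100 = 4.87%

4.87%


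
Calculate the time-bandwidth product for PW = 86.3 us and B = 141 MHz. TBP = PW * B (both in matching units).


TBP = 86.3 * 141 = 12168.3

12168.3


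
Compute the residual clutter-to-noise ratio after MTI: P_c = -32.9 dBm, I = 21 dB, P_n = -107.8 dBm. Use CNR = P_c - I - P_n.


CNR = -32.9 - 21 - (-107.8) = 53.9 dB

53.9 dB


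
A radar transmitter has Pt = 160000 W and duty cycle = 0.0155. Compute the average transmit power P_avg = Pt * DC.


P_avg = 160000 * 0.0155 = 2480.0 W

2480.0 W


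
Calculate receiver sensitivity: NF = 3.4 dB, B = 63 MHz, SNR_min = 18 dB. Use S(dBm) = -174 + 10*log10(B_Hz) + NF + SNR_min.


10*log10(63000000.0) = 77.99
S = -174 + 77.99 + 3.4 + 18 = -74.6 dBm

-74.6 dBm


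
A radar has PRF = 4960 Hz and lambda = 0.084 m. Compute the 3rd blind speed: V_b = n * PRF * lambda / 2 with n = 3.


V_blind = 3 * 4960 * 0.084 / 2 = 625.0 m/s

625.0 m/s


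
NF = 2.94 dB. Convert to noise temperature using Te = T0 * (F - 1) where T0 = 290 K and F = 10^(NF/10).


NF_lin = 10^(2.94/10) = 1.967886
Te = 290 * (1.967886 - 1) = 280.7 K

280.7 K


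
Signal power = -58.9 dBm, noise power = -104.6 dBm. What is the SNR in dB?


SNR = -58.9 - (-104.6) = 45.7 dB

45.7 dB


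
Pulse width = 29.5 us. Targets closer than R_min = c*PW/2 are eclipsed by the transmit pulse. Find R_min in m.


R_min = 3e8 * 29.5e-6 / 2 = 4425.0 m

4425.0 m


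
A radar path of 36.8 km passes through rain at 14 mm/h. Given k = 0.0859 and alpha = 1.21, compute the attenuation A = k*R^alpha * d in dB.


gamma = 0.0859 * 14^1.21 = 2.093187 dB/km
A = 2.093187 * 36.8 = 77.03 dB

77.03 dB


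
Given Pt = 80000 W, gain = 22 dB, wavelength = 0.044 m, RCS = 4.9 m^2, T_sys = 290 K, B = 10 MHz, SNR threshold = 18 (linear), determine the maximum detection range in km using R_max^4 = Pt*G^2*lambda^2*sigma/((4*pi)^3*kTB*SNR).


G_lin = 10^(22/10) = 158.489319
R^4 = 80000 * 158.489319^2 * 0.044^2 * 4.9 / ((4*pi)^3 * 1.38e-23 * 290 * 10000000.0 * 18)
R^4 = 1.33356e16 m^4
R_max = (1.33356e16)^(1/4) = 10746.2 m = 10.7 km

10.7 km


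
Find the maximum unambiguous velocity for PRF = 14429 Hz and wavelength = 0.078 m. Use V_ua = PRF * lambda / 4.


V_ua = 14429 * 0.078 / 4 = 281.4 m/s

281.4 m/s


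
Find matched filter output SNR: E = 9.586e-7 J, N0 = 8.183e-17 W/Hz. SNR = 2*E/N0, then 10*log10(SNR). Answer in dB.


SNR_lin = 2 * 9.586e-7 / 8.183e-17 = 2.343e10
SNR_dB = 10*log10(2.343e10) = 103.7 dB

103.7 dB


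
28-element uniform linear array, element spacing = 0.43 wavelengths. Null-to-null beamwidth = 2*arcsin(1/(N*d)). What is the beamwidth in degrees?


1/(N*d) = 1/(28*0.43) = 0.083056
BW = 2*arcsin(0.083056) = 9.5 degrees

9.5 degrees


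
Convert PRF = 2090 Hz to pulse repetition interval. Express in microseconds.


PRI = 1/2090 = 0.0004784689 s = 478.5 us

478.5 us


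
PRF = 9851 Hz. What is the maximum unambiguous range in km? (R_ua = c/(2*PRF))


R_ua = 3e8 / (2 * 9851) = 15226.9 m = 15.2 km

15.2 km


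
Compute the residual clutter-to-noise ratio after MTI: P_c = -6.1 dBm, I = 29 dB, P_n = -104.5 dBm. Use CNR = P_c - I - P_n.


CNR = -6.1 - 29 - (-104.5) = 69.4 dB

69.4 dB


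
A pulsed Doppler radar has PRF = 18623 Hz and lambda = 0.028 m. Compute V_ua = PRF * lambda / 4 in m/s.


V_ua = 18623 * 0.028 / 4 = 130.4 m/s

130.4 m/s


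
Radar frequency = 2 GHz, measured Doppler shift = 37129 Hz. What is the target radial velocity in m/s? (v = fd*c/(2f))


v = 37129 * 3e8 / (2 * 2000000000.0) = 2784.7 m/s

2784.7 m/s


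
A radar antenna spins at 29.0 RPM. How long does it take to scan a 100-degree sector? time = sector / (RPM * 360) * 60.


t = 100 / (29.0 * 360) * 60 = 0.57 s

0.57 s


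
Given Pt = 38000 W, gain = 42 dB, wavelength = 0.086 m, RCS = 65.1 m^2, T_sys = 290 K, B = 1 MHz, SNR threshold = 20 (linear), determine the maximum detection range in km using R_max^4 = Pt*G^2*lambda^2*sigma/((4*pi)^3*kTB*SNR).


G_lin = 10^(42/10) = 15848.931925
R^4 = 38000 * 15848.931925^2 * 0.086^2 * 65.1 / ((4*pi)^3 * 1.38e-23 * 290 * 1000000.0 * 20)
R^4 = 2.89351e22 m^4
R_max = (2.89351e22)^(1/4) = 412435.7 m = 412.4 km

412.4 km


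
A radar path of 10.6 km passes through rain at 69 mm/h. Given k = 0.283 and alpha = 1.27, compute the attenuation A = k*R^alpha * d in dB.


gamma = 0.283 * 69^1.27 = 61.252636 dB/km
A = 61.252636 * 10.6 = 649.28 dB

649.28 dB


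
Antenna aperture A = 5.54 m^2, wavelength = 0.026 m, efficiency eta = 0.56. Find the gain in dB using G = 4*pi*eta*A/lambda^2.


G_linear = 4*pi*0.56*5.54/0.026^2 = 57671.46
G_dB = 10*log10(57671.46) = 47.6 dB

47.6 dB


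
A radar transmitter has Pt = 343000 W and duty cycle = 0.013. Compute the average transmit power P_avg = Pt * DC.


P_avg = 343000 * 0.013 = 4459.0 W

4459.0 W


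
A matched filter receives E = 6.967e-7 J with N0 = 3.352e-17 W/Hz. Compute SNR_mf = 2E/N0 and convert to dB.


SNR_lin = 2 * 6.967e-7 / 3.352e-17 = 4.157e10
SNR_dB = 10*log10(4.157e10) = 106.2 dB

106.2 dB


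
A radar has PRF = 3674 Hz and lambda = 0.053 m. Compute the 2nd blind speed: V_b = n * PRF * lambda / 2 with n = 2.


V_blind = 2 * 3674 * 0.053 / 2 = 194.7 m/s

194.7 m/s


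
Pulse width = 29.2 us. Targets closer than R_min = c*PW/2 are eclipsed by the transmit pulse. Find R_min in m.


R_min = 3e8 * 29.2e-6 / 2 = 4380.0 m

4380.0 m


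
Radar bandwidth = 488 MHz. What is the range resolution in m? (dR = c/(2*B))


dR = 3e8 / (2 * 488000000.0) = 0.31 m

0.31 m


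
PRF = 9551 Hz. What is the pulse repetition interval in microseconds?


PRI = 1/9551 = 0.0001047011 s = 104.7 us

104.7 us


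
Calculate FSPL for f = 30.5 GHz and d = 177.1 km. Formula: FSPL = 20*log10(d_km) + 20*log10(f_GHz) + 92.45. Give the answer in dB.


20*log10(177.1) = 44.96
20*log10(30.5) = 29.69
FSPL = 167.1 dB

167.1 dB


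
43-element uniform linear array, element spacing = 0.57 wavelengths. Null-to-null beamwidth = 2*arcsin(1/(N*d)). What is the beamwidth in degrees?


1/(N*d) = 1/(43*0.57) = 0.0408
BW = 2*arcsin(0.0408) = 4.7 degrees

4.7 degrees


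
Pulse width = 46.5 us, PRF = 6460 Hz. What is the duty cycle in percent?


DC = 46.5e-6 * 6460 * 100 = 30.04%

30.04%


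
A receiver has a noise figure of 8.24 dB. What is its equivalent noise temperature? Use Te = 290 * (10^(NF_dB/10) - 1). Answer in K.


NF_lin = 10^(8.24/10) = 6.668068
Te = 290 * (6.668068 - 1) = 1643.7 K

1643.7 K


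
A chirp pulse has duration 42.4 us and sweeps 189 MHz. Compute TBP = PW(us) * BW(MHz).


TBP = 42.4 * 189 = 8013.6

8013.6


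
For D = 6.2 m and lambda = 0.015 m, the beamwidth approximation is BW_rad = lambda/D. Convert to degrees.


BW_rad = 0.015 / 6.2 = 0.002419
BW_deg = 0.14 degrees

0.14 degrees


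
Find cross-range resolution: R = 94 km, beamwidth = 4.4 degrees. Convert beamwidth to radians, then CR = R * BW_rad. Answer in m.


BW_rad = 0.076794487
CR = 94000 * 0.076794487 = 7218.7 m

7218.7 m


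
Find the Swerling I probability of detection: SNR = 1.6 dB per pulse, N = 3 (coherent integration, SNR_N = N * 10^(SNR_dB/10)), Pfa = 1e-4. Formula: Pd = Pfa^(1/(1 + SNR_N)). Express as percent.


SNR_lin = 10^(1.6/10) = 1.44544
SNR_N = 3 * 1.44544 = 4.33632
1/(1 + SNR_N) = 1/5.33632 = 0.1873951
Pd = (1e-4)^0.1873951 = 0.178
Pd = 17.8%

17.8%


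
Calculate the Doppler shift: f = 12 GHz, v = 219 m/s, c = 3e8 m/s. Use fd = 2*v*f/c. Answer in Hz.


fd = 2 * 219 * 12000000000.0 / 3e8 = 17520.0 Hz

17520.0 Hz


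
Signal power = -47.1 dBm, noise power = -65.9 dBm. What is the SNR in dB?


SNR = -47.1 - (-65.9) = 18.8 dB

18.8 dB


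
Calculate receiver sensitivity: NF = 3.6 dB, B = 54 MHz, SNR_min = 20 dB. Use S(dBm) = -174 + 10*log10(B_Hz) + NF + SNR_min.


10*log10(54000000.0) = 77.32
S = -174 + 77.32 + 3.6 + 20 = -73.1 dBm

-73.1 dBm


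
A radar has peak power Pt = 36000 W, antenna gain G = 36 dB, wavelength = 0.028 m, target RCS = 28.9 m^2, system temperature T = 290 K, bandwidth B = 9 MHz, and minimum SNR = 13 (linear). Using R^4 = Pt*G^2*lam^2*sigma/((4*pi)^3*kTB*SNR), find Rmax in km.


G_lin = 10^(36/10) = 3981.071706
R^4 = 36000 * 3981.071706^2 * 0.028^2 * 28.9 / ((4*pi)^3 * 1.38e-23 * 290 * 9000000.0 * 13)
R^4 = 1.39131e19 m^4
R_max = (1.39131e19)^(1/4) = 61073.9 m = 61.1 km

61.1 km


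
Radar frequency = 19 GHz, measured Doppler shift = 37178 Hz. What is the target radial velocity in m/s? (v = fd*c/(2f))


v = 37178 * 3e8 / (2 * 19000000000.0) = 293.5 m/s

293.5 m/s


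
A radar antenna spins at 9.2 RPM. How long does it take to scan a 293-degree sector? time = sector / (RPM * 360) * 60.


t = 293 / (9.2 * 360) * 60 = 5.31 s

5.31 s


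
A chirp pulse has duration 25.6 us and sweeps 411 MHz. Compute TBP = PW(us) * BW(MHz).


TBP = 25.6 * 411 = 10521.6

10521.6


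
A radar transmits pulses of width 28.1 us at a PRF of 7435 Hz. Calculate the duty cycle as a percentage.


DC = 28.1e-6 * 7435 * 100 = 20.89%

20.89%


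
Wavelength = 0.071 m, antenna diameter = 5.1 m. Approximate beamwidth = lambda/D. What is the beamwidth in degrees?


BW_rad = 0.071 / 5.1 = 0.013922
BW_deg = 0.8 degrees

0.8 degrees


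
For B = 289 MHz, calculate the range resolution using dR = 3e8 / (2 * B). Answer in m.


dR = 3e8 / (2 * 289000000.0) = 0.52 m

0.52 m


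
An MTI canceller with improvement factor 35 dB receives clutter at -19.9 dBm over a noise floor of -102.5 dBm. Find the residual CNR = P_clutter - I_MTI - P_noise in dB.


CNR = -19.9 - 35 - (-102.5) = 47.6 dB

47.6 dB


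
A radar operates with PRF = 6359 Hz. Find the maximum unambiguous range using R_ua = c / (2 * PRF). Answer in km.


R_ua = 3e8 / (2 * 6359) = 23588.6 m = 23.6 km

23.6 km


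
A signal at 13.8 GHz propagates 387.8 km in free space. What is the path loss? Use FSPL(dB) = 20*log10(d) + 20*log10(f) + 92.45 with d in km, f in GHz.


20*log10(387.8) = 51.77
20*log10(13.8) = 22.8
FSPL = 167.0 dB

167.0 dB


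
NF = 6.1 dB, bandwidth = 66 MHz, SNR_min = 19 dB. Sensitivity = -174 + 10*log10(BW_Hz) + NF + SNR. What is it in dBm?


10*log10(66000000.0) = 78.2
S = -174 + 78.2 + 6.1 + 19 = -70.7 dBm

-70.7 dBm


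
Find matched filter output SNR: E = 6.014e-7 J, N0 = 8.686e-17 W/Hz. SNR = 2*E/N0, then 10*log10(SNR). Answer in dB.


SNR_lin = 2 * 6.014e-7 / 8.686e-17 = 1.385e10
SNR_dB = 10*log10(1.385e10) = 101.4 dB

101.4 dB


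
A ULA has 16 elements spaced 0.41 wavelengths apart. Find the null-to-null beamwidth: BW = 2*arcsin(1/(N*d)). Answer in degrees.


1/(N*d) = 1/(16*0.41) = 0.152439
BW = 2*arcsin(0.152439) = 17.5 degrees

17.5 degrees


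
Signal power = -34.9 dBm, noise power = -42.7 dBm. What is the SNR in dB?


SNR = -34.9 - (-42.7) = 7.8 dB

7.8 dB


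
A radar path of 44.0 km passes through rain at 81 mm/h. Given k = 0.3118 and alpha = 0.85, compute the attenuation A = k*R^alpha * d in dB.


gamma = 0.3118 * 81^0.85 = 13.064367 dB/km
A = 13.064367 * 44.0 = 574.83 dB

574.83 dB


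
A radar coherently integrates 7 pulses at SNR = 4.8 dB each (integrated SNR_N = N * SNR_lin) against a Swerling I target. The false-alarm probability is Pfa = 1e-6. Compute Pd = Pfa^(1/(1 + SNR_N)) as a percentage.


SNR_lin = 10^(4.8/10) = 3.01995
SNR_N = 7 * 3.01995 = 21.13965
1/(1 + SNR_N) = 1/22.13965 = 0.0451678
Pd = (1e-6)^0.0451678 = 0.53579
Pd = 53.6%

53.6%


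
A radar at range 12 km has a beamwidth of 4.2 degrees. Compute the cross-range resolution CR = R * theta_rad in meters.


BW_rad = 0.073303829
CR = 12000 * 0.073303829 = 879.6 m

879.6 m


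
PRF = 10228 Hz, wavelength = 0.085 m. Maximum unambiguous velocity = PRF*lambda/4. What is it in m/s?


V_ua = 10228 * 0.085 / 4 = 217.3 m/s

217.3 m/s


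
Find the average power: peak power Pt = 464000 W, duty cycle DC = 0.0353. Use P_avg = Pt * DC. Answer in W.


P_avg = 464000 * 0.0353 = 16379.2 W

16379.2 W


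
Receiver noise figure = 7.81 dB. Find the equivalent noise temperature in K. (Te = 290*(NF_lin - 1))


NF_lin = 10^(7.81/10) = 6.039486
Te = 290 * (6.039486 - 1) = 1461.5 K

1461.5 K


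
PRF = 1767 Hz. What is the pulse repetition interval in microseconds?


PRI = 1/1767 = 0.000565931 s = 565.9 us

565.9 us


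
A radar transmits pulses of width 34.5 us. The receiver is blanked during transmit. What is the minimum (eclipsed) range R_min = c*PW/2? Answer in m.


R_min = 3e8 * 34.5e-6 / 2 = 5175.0 m

5175.0 m


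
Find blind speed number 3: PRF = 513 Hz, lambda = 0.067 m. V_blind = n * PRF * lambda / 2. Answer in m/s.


V_blind = 3 * 513 * 0.067 / 2 = 51.6 m/s

51.6 m/s


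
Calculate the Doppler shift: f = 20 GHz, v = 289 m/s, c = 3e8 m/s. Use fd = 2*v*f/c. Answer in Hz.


fd = 2 * 289 * 20000000000.0 / 3e8 = 38533.3 Hz

38533.3 Hz


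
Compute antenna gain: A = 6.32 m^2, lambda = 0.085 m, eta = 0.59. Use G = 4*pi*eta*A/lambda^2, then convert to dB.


G_linear = 4*pi*0.59*6.32/0.085^2 = 6485.46
G_dB = 10*log10(6485.46) = 38.1 dB

38.1 dB


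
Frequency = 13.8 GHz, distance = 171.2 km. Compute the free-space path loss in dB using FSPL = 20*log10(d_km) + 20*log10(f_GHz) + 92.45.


20*log10(171.2) = 44.67
20*log10(13.8) = 22.8
FSPL = 159.9 dB

159.9 dB


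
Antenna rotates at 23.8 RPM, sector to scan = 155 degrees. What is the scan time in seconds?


t = 155 / (23.8 * 360) * 60 = 1.09 s

1.09 s


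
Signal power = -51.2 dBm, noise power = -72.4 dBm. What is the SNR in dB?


SNR = -51.2 - (-72.4) = 21.2 dB

21.2 dB


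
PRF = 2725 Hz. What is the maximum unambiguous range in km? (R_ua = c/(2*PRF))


R_ua = 3e8 / (2 * 2725) = 55045.9 m = 55.0 km

55.0 km


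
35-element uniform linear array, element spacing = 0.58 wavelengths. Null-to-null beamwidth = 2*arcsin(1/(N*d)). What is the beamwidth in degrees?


1/(N*d) = 1/(35*0.58) = 0.049261
BW = 2*arcsin(0.049261) = 5.6 degrees

5.6 degrees


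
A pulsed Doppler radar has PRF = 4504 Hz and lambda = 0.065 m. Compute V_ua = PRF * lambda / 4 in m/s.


V_ua = 4504 * 0.065 / 4 = 73.2 m/s

73.2 m/s


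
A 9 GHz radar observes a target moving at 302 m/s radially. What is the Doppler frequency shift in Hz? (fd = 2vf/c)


fd = 2 * 302 * 9000000000.0 / 3e8 = 18120.0 Hz

18120.0 Hz


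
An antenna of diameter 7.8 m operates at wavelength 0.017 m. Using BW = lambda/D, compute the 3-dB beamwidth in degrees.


BW_rad = 0.017 / 7.8 = 0.002179
BW_deg = 0.12 degrees

0.12 degrees


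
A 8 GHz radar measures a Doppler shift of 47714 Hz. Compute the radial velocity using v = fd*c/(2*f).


v = 47714 * 3e8 / (2 * 8000000000.0) = 894.6 m/s

894.6 m/s


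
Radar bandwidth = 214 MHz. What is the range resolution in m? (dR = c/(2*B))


dR = 3e8 / (2 * 214000000.0) = 0.7 m

0.7 m


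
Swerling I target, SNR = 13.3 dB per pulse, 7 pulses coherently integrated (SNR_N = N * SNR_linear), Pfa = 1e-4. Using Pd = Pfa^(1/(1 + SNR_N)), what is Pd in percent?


SNR_lin = 10^(13.3/10) = 21.37962
SNR_N = 7 * 21.37962 = 149.65734
1/(1 + SNR_N) = 1/150.65734 = 0.0066376
Pd = (1e-4)^0.0066376 = 0.9407
Pd = 94.1%

94.1%


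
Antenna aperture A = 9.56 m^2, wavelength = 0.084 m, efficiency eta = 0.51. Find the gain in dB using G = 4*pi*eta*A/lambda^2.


G_linear = 4*pi*0.51*9.56/0.084^2 = 8683.19
G_dB = 10*log10(8683.19) = 39.4 dB

39.4 dB


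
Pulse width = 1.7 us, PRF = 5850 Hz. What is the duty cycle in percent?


DC = 1.7e-6 * 5850 * 100 = 0.99%

0.99%


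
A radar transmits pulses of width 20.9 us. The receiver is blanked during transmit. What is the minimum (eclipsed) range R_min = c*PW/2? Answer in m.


R_min = 3e8 * 20.9e-6 / 2 = 3135.0 m

3135.0 m


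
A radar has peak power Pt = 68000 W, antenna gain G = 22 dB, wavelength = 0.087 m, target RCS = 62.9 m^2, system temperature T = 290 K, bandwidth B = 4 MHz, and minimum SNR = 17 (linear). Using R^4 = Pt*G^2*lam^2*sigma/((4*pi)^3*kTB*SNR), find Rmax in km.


G_lin = 10^(22/10) = 158.489319
R^4 = 68000 * 158.489319^2 * 0.087^2 * 62.9 / ((4*pi)^3 * 1.38e-23 * 290 * 4000000.0 * 17)
R^4 = 1.50585e18 m^4
R_max = (1.50585e18)^(1/4) = 35030.4 m = 35.0 km

35.0 km


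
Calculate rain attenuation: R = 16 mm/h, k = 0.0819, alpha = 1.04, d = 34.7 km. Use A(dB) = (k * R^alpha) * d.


gamma = 0.0819 * 16^1.04 = 1.464093 dB/km
A = 1.464093 * 34.7 = 50.8 dB

50.8 dB


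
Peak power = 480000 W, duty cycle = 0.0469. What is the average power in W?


P_avg = 480000 * 0.0469 = 22512.0 W

22512.0 W


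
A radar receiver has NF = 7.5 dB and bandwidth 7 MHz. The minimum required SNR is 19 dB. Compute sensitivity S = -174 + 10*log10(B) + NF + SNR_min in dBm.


10*log10(7000000.0) = 68.45
S = -174 + 68.45 + 7.5 + 19 = -79.0 dBm

-79.0 dBm


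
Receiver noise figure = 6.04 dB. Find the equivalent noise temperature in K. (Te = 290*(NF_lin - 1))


NF_lin = 10^(6.04/10) = 4.017908
Te = 290 * (4.017908 - 1) = 875.2 K

875.2 K


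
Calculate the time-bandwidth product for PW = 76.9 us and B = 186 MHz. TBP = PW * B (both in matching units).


TBP = 76.9 * 186 = 14303.4

14303.4


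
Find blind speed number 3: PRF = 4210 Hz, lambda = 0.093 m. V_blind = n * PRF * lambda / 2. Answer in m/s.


V_blind = 3 * 4210 * 0.093 / 2 = 587.3 m/s

587.3 m/s


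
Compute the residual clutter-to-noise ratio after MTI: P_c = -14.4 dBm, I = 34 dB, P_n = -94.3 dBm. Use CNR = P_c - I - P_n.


CNR = -14.4 - 34 - (-94.3) = 45.9 dB

45.9 dB


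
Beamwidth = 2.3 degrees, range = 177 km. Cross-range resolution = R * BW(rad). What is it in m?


BW_rad = 0.040142573
CR = 177000 * 0.040142573 = 7105.2 m

7105.2 m


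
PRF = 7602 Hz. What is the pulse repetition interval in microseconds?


PRI = 1/7602 = 0.0001315443 s = 131.5 us

131.5 us


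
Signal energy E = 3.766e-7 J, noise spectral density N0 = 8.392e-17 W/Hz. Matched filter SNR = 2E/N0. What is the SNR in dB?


SNR_lin = 2 * 3.766e-7 / 8.392e-17 = 8.975e9
SNR_dB = 10*log10(8.975e9) = 99.5 dB

99.5 dB


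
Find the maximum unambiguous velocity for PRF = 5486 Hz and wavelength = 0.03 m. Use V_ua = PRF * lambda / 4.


V_ua = 5486 * 0.03 / 4 = 41.1 m/s

41.1 m/s


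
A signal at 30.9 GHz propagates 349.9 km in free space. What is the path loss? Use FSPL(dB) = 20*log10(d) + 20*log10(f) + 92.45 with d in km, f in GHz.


20*log10(349.9) = 50.88
20*log10(30.9) = 29.8
FSPL = 173.1 dB

173.1 dB


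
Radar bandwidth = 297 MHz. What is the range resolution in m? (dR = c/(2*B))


dR = 3e8 / (2 * 297000000.0) = 0.51 m

0.51 m


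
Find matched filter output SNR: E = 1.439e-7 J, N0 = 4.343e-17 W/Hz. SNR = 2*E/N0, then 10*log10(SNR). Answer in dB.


SNR_lin = 2 * 1.439e-7 / 4.343e-17 = 6.627e9
SNR_dB = 10*log10(6.627e9) = 98.2 dB

98.2 dB


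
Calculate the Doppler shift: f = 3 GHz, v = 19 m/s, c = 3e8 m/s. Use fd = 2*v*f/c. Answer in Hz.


fd = 2 * 19 * 3000000000.0 / 3e8 = 380.0 Hz

380.0 Hz


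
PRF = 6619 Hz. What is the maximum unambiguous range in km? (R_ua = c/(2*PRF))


R_ua = 3e8 / (2 * 6619) = 22662.0 m = 22.7 km

22.7 km


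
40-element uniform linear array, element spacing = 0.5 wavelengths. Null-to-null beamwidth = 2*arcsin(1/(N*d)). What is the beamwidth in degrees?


1/(N*d) = 1/(40*0.5) = 0.05
BW = 2*arcsin(0.05) = 5.7 degrees

5.7 degrees


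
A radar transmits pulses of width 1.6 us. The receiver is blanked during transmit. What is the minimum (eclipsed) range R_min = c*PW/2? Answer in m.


R_min = 3e8 * 1.6e-6 / 2 = 240.0 m

240.0 m


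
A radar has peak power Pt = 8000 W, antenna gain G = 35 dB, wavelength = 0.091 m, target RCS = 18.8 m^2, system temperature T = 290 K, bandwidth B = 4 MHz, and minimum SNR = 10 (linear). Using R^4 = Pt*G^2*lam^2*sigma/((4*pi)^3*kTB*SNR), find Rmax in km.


G_lin = 10^(35/10) = 3162.27766
R^4 = 8000 * 3162.27766^2 * 0.091^2 * 18.8 / ((4*pi)^3 * 1.38e-23 * 290 * 4000000.0 * 10)
R^4 = 3.9207e19 m^4
R_max = (3.9207e19)^(1/4) = 79130.0 m = 79.1 km

79.1 km


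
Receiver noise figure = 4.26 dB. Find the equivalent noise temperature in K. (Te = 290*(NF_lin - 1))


NF_lin = 10^(4.26/10) = 2.666859
Te = 290 * (2.666859 - 1) = 483.4 K

483.4 K


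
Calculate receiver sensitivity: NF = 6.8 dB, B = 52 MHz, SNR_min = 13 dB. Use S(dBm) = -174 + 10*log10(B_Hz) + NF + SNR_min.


10*log10(52000000.0) = 77.16
S = -174 + 77.16 + 6.8 + 13 = -77.0 dBm

-77.0 dBm


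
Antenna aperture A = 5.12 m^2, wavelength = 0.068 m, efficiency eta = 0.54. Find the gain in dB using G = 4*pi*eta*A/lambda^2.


G_linear = 4*pi*0.54*5.12/0.068^2 = 7513.73
G_dB = 10*log10(7513.73) = 38.8 dB

38.8 dB


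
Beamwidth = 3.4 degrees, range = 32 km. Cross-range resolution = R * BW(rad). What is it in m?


BW_rad = 0.059341195
CR = 32000 * 0.059341195 = 1898.9 m

1898.9 m


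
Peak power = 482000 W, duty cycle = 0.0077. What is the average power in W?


P_avg = 482000 * 0.0077 = 3711.4 W

3711.4 W


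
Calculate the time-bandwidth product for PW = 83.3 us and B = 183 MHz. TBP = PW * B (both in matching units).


TBP = 83.3 * 183 = 15243.9

15243.9


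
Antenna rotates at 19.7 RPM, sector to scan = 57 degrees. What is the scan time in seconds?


t = 57 / (19.7 * 360) * 60 = 0.48 s

0.48 s


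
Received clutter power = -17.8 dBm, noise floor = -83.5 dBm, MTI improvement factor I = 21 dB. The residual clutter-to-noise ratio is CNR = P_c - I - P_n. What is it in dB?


CNR = -17.8 - 21 - (-83.5) = 44.7 dB

44.7 dB


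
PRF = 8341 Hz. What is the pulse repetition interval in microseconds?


PRI = 1/8341 = 0.0001198897 s = 119.9 us

119.9 us


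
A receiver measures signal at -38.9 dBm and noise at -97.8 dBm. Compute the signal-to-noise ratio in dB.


SNR = -38.9 - (-97.8) = 58.9 dB

58.9 dB


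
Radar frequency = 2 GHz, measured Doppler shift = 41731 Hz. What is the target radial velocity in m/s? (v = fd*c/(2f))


v = 41731 * 3e8 / (2 * 2000000000.0) = 3129.8 m/s

3129.8 m/s


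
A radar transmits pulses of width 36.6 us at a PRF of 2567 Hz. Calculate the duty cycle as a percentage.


DC = 36.6e-6 * 2567 * 100 = 9.4%

9.4%


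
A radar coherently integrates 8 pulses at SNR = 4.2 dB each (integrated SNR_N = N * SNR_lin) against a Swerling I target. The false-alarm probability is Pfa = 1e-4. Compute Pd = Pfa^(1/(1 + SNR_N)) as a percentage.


SNR_lin = 10^(4.2/10) = 2.63027
SNR_N = 8 * 2.63027 = 21.04216
1/(1 + SNR_N) = 1/22.04216 = 0.0453676
Pd = (1e-4)^0.0453676 = 0.65846
Pd = 65.8%

65.8%


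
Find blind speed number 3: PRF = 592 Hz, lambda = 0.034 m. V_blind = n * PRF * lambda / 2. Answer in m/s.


V_blind = 3 * 592 * 0.034 / 2 = 30.2 m/s

30.2 m/s


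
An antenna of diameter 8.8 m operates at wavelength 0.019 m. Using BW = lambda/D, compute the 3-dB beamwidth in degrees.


BW_rad = 0.019 / 8.8 = 0.002159
BW_deg = 0.12 degrees

0.12 degrees


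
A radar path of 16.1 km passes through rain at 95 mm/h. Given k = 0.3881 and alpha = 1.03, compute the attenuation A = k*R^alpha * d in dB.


gamma = 0.3881 * 95^1.03 = 42.26676 dB/km
A = 42.26676 * 16.1 = 680.49 dB

680.49 dB


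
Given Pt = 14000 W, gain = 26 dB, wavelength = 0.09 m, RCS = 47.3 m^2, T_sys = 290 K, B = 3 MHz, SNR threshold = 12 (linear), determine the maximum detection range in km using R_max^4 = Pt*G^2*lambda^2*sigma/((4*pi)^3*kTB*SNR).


G_lin = 10^(26/10) = 398.107171
R^4 = 14000 * 398.107171^2 * 0.09^2 * 47.3 / ((4*pi)^3 * 1.38e-23 * 290 * 3000000.0 * 12)
R^4 = 2.97348e18 m^4
R_max = (2.97348e18)^(1/4) = 41525.6 m = 41.5 km

41.5 km
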